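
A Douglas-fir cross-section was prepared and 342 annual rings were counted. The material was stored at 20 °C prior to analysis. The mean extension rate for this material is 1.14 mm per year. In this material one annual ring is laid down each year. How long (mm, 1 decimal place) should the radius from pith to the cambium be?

The record spans 342 years at 1.14 mm per year.
Length ≈ 1.14 × 342 = 389.9 mm.

389.9 mm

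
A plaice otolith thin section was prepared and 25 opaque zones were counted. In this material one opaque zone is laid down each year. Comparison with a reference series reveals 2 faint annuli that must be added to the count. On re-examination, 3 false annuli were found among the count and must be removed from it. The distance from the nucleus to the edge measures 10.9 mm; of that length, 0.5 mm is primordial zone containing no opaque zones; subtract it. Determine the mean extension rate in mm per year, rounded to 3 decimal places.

Adjusted count: 25 − 3 + 2 = 24 opaque zones.
The growth record spans 10.9 − 0.5 = 10.4 mm.
Extension rate ≈ 10.4 / 24 = 0.433 mm per year.

0.433 mm per year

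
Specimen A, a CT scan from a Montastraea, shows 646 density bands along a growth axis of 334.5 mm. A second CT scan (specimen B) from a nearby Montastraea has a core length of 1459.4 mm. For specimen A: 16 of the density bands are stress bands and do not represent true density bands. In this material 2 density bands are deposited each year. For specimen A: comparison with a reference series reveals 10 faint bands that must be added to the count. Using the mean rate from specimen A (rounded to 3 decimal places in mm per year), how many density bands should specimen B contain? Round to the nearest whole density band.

2793 density bands

Specimen A: correcting the raw count gives 646 − 16 + 10 = 640 true density bands.
Specimen A: dividing by 2 density bands per year: 640 / 2 = 320 years.
A: Mean rate = 334.5 mm / 320 years ≈ 1.045 mm/yr.
For B, 1459.4 / 1.045 = 1396.56 years; at 2 density bands per year that is 1396.56 × 2 ≈ 2793 density bands.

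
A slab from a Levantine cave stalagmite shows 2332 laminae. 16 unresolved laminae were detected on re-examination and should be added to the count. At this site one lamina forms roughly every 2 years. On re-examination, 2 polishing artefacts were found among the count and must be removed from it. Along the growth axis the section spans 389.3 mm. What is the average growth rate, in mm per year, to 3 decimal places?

0.083 mm per year

True lamina count = 2332 − 2 + 16 = 2346.
2346 laminae at 2 years each span 2346 × 2 = 4692 years.
Extension rate ≈ 389.3 / 4692 = 0.083 mm per year.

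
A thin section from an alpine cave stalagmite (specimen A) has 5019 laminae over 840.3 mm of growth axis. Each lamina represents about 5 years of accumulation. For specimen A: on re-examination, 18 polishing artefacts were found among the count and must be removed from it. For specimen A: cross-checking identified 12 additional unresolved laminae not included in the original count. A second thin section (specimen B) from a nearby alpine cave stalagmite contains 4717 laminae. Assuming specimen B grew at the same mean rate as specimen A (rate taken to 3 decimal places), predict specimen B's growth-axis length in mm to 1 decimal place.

801.9 mm

Specimen A: true lamina count = 5019 − 18 + 12 = 5013.
Specimen A: at 5 years per lamina, 5013 × 5 = 25065 years.
A: Mean rate = 840.3 mm / 25065 years ≈ 0.034 mm/yr.
Specimen B: at 5 years per lamina, 4717 × 5 = 23585 years. B's length ≈ 0.034 × 23585 = 801.9 mm.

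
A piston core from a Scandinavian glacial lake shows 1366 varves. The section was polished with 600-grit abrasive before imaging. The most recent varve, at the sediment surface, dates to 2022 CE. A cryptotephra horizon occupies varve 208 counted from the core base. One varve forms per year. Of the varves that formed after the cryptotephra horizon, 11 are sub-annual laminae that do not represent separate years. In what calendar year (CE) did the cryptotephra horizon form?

875 CE

1366 − 208 = 1158 varves lie beyond the cryptotephra horizon toward the sediment surface.
1158 − 11 false = 1147 true varves after the cryptotephra horizon.
2022 − 1147 = 875 CE.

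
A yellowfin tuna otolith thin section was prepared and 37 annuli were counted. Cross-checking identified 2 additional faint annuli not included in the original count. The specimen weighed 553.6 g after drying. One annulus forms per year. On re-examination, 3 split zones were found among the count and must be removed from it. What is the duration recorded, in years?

Adjusted count: 37 − 3 + 2 = 36 annuli.
At one annulus per year, that is 36 years.

36 years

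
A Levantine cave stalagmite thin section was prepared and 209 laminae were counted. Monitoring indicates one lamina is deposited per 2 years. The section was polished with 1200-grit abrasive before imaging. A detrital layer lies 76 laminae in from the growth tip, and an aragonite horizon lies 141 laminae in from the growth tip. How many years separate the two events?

The two markers are separated by 141 − 76 = 65 laminae.
At 2 years per lamina, 65 × 2 = 130 years.

130 yr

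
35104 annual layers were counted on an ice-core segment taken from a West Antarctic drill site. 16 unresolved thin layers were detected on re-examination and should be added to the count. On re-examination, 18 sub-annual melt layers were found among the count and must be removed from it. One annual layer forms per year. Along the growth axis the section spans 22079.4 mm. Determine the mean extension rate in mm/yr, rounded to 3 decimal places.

0.629 mm/yr

Adjusted count: 35104 − 18 + 16 = 35102 annual layers.
Extension rate ≈ 22079.4 / 35102 = 0.629 mm/yr.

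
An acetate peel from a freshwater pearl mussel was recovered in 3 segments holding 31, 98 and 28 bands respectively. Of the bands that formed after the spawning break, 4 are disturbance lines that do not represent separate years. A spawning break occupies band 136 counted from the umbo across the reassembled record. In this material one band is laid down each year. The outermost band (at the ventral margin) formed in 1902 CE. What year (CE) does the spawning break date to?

1885 CE

Total bands = 31 + 98 + 28 = 157.
The spawning break sits at band 136 from the umbo, so 157 − 136 = 21 bands formed after it.
Removing the 4 false bands leaves 21 − 4 = 17 true bands beyond the spawning break.
1902 − 17 = 1885 CE.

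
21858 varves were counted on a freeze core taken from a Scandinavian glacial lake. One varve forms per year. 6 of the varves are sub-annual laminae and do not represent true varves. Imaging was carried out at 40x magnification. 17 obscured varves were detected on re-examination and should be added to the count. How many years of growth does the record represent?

Adjusted count: 21858 − 6 + 17 = 21869 varves.
With a one-to-one varve periodicity this is 21869 years.

21869 yr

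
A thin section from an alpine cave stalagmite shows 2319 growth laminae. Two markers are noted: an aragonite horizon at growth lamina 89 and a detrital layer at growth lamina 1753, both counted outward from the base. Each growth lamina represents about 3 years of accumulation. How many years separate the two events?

4992 yr

Separation: 1753 − 89 = 1664 growth laminae.
At 3 years per growth lamina, 1664 × 3 = 4992 years.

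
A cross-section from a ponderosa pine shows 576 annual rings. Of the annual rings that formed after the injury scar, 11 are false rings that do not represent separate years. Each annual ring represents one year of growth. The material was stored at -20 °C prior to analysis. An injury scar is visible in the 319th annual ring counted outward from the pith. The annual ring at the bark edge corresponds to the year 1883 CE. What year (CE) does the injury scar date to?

576 − 319 = 257 annual rings lie beyond the injury scar toward the bark edge.
Removing the 11 false annual rings leaves 257 − 11 = 246 true annual rings beyond the injury scar.
Counting back 246 years from 1883 CE places the injury scar in 1883 − 246 = 1637 CE.

1637 CE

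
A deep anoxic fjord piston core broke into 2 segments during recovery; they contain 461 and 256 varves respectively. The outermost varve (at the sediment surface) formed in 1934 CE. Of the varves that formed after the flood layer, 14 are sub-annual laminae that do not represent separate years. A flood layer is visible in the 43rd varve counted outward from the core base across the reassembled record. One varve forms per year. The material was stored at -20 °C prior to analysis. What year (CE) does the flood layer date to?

Total varves = 461 + 256 = 717.
The flood layer sits at varve 43 from the core base, so 717 − 43 = 674 varves formed after it.
Removing the 14 false varves leaves 674 − 14 = 660 true varves beyond the flood layer.
Counting back 660 years from 1934 CE places the flood layer in 1934 − 660 = 1274 CE.

1274 CE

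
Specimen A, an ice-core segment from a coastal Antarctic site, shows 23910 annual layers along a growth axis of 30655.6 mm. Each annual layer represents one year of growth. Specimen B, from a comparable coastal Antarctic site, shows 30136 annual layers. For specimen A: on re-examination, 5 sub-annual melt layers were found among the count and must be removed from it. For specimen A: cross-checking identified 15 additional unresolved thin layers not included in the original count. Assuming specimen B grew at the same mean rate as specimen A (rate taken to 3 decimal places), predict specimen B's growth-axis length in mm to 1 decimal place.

Specimen A: after corrections the count is 23910 − 5 + 15 = 23920 annual layers.
A: Mean rate = 30655.6 mm / 23920 years ≈ 1.282 mm/yr.
For B, 1.282 mm/year × 30136 years = 38634.4 mm.

38634.4 mm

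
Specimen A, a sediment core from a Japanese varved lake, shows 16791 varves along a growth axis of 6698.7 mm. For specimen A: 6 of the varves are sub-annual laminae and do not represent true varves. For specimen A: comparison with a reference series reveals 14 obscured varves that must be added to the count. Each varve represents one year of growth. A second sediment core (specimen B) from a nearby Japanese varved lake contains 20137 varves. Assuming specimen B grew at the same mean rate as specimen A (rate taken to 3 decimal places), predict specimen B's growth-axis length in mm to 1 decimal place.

8034.7 mm

Specimen A: adjusted count: 16791 − 6 + 14 = 16799 varves.
A: Extension rate ≈ 6698.7 / 16799 = 0.399 mm/yr.
B's length ≈ 0.399 × 20137 = 8034.7 mm.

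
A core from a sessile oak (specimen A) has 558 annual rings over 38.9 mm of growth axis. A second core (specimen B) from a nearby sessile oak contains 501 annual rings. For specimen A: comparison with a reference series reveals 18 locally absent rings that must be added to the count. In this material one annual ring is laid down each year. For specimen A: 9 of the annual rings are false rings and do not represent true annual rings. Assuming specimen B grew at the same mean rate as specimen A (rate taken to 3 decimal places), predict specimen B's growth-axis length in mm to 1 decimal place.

Specimen A: correcting the raw count gives 558 − 9 + 18 = 567 true annual rings.
A: 38.9 mm over 567 years gives 38.9 / 567 ≈ 0.069 mm/yr.
For B, 0.069 mm/year × 501 years = 34.6 mm.

34.6 mm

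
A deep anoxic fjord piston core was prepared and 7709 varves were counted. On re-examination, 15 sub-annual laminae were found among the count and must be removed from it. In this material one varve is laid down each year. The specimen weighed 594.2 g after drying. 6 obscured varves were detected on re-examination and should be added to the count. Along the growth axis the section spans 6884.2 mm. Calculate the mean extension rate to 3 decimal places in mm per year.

After corrections the count is 7709 − 15 + 6 = 7700 varves.
6884.2 mm over 7700 years gives 6884.2 / 7700 ≈ 0.894 mm per year.

0.894 mm per year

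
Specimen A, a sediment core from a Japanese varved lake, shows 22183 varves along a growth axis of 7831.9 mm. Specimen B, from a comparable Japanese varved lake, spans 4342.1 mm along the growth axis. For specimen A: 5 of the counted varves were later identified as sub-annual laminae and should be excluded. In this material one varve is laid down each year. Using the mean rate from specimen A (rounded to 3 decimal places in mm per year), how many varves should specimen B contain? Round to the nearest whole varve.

Specimen A: adjusted count: 22183 − 5 = 22178 varves.
A: Extension rate ≈ 7831.9 / 22178 = 0.353 mm/year.
B spans 4342.1 / 0.353 = 12300.57 years ≈ 12301 varves.

12301 varves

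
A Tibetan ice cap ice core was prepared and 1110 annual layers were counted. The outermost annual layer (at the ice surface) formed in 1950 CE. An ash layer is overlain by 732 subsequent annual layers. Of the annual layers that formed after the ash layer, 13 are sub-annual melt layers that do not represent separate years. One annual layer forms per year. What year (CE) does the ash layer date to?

There are 732 annual layers younger than the ash layer.
Excluding 13 false annual layers: 732 − 13 = 719.
1950 − 719 = 1231 CE.

1231 CE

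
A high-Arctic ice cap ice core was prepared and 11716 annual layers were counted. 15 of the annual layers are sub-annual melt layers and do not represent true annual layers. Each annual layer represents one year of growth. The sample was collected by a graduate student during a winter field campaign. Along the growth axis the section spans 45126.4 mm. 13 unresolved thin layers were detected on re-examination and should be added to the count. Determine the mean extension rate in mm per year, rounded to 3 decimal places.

3.852 mm per year

Adjusted count: 11716 − 15 + 13 = 11714 annual layers.
Extension rate ≈ 45126.4 / 11714 = 3.852 mm per year.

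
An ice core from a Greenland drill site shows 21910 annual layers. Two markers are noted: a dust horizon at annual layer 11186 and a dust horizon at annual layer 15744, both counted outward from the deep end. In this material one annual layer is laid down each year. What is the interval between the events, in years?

Separation: 15744 − 11186 = 4558 annual layers.
One annual layer per year makes the interval 4558 years.

4558 years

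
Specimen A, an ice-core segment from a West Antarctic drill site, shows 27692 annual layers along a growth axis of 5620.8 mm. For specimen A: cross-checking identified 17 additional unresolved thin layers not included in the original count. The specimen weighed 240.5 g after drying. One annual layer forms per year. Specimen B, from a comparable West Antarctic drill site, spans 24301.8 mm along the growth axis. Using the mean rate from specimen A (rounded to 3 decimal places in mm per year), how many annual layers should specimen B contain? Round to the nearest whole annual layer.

119713 annual layers

Specimen A: correcting the raw count gives 27692 + 17 = 27709 true annual layers.
A: Extension rate ≈ 5620.8 / 27709 = 0.203 mm per year.
Specimen B: 24301.8 mm / 0.203 mm per year = 119713.30 years ≈ 119713 annual layers.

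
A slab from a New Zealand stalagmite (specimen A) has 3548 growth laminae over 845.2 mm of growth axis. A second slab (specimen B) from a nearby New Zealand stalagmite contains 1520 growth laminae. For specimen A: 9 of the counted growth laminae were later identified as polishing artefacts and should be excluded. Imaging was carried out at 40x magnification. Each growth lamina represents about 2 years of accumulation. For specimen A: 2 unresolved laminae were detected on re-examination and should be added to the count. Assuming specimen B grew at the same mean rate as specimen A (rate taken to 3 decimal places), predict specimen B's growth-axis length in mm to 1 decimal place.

Specimen A: after corrections the count is 3548 − 9 + 2 = 3541 growth laminae.
Specimen A: 3541 growth laminae at 2 years each span 3541 × 2 = 7082 years.
A: Mean rate = 845.2 mm / 7082 years ≈ 0.119 mm per year.
Specimen B: multiplying by 2 years per growth lamina: 1520 × 2 = 3040 years. For B, 0.119 mm/year × 3040 years = 361.8 mm.

361.8 mm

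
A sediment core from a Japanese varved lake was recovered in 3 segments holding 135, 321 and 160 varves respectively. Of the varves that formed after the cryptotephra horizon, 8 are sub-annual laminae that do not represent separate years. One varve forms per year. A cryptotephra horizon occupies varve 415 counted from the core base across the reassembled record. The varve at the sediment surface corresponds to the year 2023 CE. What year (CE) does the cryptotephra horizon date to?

Total varves = 135 + 321 + 160 = 616.
The cryptotephra horizon sits at varve 415 from the core base, so 616 − 415 = 201 varves formed after it.
Removing the 8 false varves leaves 201 − 8 = 193 true varves beyond the cryptotephra horizon.
The varve at the sediment surface is 2023 CE, so the cryptotephra horizon dates to 2023 − 193 = 1830 CE.

1830 CE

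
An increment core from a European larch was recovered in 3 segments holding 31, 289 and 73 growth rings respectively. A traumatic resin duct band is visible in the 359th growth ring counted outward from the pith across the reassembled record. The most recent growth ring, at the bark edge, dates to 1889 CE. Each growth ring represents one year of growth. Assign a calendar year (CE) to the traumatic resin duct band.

1855 CE

Total growth rings = 31 + 289 + 73 = 393.
393 − 359 = 34 growth rings lie beyond the traumatic resin duct band toward the bark edge.
The growth ring at the bark edge is 1889 CE, so the traumatic resin duct band dates to 1889 − 34 = 1855 CE.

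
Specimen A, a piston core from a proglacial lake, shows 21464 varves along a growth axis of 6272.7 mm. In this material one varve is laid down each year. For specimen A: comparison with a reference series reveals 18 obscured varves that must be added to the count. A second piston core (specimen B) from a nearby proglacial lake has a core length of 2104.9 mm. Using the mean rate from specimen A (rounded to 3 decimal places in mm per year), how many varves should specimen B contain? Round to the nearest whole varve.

7209 varves

Specimen A: after corrections the count is 21464 + 18 = 21482 varves.
A: Mean rate = 6272.7 mm / 21482 years ≈ 0.292 mm per year.
B spans 2104.9 / 0.292 = 7208.56 years ≈ 7209 varves.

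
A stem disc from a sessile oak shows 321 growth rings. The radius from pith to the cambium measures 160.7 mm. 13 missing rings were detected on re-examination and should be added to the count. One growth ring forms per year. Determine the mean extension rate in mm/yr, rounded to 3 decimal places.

After corrections the count is 321 + 13 = 334 growth rings.
160.7 mm over 334 years gives 160.7 / 334 ≈ 0.481 mm/yr.

0.481 mm/yr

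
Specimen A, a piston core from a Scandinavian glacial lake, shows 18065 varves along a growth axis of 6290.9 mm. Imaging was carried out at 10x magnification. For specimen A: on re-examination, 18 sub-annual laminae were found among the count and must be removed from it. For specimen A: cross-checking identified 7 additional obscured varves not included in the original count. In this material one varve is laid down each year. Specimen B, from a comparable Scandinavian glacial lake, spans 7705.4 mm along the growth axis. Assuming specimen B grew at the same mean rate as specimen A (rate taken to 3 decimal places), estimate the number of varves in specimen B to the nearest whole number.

22142 varves

Specimen A: after corrections the count is 18065 − 18 + 7 = 18054 varves.
A: 6290.9 mm over 18054 years gives 6290.9 / 18054 ≈ 0.348 mm/yr.
Specimen B: 7705.4 mm / 0.348 mm per year = 22141.95 years ≈ 22142 varves.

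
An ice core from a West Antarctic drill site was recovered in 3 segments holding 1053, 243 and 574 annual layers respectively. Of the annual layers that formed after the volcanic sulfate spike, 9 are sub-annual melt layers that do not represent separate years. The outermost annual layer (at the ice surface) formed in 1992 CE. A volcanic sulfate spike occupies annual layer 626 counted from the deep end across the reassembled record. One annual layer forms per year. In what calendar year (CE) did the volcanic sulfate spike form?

Total annual layers = 1053 + 243 + 574 = 1870.
The volcanic sulfate spike sits at annual layer 626 from the deep end, so 1870 − 626 = 1244 annual layers formed after it.
Excluding 9 false annual layers: 1244 − 9 = 1235.
1992 − 1235 = 757 CE.

757 CE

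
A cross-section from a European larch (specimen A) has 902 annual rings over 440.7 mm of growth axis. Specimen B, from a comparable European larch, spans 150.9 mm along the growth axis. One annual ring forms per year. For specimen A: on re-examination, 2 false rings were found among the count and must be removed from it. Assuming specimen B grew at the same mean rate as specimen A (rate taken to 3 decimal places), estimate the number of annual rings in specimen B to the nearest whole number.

308 annual rings

Specimen A: adjusted count: 902 − 2 = 900 annual rings.
A: Extension rate ≈ 440.7 / 900 = 0.490 mm/year.
For B, 150.9 / 0.490 = 307.96 years ≈ 308 annual rings.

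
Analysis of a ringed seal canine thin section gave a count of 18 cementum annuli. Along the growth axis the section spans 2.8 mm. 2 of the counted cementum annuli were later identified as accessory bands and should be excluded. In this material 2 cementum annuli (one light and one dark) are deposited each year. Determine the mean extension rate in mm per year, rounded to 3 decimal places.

True cementum annulus count = 18 − 2 = 16.
16 cementum annuli at 2 per year is 16 / 2 = 8 years.
2.8 mm over 8 years gives 2.8 / 8 ≈ 0.350 mm per year.

0.350 mm per year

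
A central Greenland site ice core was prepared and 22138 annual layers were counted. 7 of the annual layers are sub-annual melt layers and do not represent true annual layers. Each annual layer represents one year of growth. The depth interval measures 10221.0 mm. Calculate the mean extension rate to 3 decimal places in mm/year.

0.462 mm/year

True annual layer count = 22138 − 7 = 22131.
Extension rate ≈ 10221.0 / 22131 = 0.462 mm/year.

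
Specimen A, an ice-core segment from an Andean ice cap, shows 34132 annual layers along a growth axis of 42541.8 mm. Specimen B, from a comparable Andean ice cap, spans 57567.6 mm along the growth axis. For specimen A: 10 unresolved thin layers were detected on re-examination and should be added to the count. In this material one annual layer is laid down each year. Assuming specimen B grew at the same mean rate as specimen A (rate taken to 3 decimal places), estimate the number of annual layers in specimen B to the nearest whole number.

46202 annual layers

Specimen A: correcting the raw count gives 34132 + 10 = 34142 true annual layers.
A: 42541.8 mm over 34142 years gives 42541.8 / 34142 ≈ 1.246 mm per year.
Specimen B: 57567.6 mm / 1.246 mm per year = 46201.93 years ≈ 46202 annual layers.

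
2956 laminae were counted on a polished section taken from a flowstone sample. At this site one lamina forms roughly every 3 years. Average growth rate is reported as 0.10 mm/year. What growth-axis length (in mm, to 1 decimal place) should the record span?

886.8 mm

2956 laminae at 3 years each span 2956 × 3 = 8868 years.
8868 years at 0.10 mm/year gives 0.10 × 8868 = 886.8 mm.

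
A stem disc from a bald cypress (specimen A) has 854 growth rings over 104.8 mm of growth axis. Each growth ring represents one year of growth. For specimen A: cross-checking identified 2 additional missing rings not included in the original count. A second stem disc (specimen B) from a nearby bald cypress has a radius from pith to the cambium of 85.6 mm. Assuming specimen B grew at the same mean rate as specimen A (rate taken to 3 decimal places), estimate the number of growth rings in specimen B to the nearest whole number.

Specimen A: true growth ring count = 854 + 2 = 856.
A: 104.8 mm over 856 years gives 104.8 / 856 ≈ 0.122 mm/yr.
Specimen B: 85.6 mm / 0.122 mm per year = 701.64 years ≈ 702 growth rings.

702 growth rings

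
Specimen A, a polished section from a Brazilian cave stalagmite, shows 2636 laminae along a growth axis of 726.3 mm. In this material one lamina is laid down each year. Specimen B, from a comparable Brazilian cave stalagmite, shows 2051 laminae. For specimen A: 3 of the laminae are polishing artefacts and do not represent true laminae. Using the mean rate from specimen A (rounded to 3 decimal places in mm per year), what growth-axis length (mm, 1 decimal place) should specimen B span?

566.1 mm

Specimen A: correcting the raw count gives 2636 − 3 = 2633 true laminae.
A: Extension rate ≈ 726.3 / 2633 = 0.276 mm per year.
B's length ≈ 0.276 × 2051 = 566.1 mm.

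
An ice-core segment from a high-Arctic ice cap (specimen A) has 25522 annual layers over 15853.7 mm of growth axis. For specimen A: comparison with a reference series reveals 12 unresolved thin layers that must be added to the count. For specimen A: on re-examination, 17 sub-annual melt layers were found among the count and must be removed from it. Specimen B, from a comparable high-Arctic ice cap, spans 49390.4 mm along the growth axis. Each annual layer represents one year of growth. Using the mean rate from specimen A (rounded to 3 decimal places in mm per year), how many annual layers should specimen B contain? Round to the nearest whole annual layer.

79534 annual layers

Specimen A: after corrections the count is 25522 − 17 + 12 = 25517 annual layers.
A: 15853.7 mm over 25517 years gives 15853.7 / 25517 ≈ 0.621 mm/year.
Specimen B: 49390.4 mm / 0.621 mm per year = 79533.66 years ≈ 79534 annual layers.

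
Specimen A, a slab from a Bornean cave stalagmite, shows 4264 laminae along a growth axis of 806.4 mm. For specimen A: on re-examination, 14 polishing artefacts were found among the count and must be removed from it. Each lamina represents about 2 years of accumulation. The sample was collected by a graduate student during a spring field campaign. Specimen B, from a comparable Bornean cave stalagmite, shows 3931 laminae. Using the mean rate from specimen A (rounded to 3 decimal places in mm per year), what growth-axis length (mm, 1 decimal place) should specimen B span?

Specimen A: true lamina count = 4264 − 14 = 4250.
Specimen A: at 2 years per lamina, 4250 × 2 = 8500 years.
A: Mean rate = 806.4 mm / 8500 years ≈ 0.095 mm/yr.
Specimen B: multiplying by 2 years per lamina: 3931 × 2 = 7862 years. B's length ≈ 0.095 × 7862 = 746.9 mm.

746.9 mm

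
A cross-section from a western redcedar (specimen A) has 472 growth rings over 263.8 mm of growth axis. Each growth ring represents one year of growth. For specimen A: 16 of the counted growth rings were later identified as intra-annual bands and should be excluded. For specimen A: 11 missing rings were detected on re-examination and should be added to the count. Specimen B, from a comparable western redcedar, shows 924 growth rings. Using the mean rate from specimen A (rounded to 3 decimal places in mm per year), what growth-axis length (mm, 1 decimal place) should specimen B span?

Specimen A: true growth ring count = 472 − 16 + 11 = 467.
A: Extension rate ≈ 263.8 / 467 = 0.565 mm/year.
B's length ≈ 0.565 × 924 = 522.1 mm.

522.1 mm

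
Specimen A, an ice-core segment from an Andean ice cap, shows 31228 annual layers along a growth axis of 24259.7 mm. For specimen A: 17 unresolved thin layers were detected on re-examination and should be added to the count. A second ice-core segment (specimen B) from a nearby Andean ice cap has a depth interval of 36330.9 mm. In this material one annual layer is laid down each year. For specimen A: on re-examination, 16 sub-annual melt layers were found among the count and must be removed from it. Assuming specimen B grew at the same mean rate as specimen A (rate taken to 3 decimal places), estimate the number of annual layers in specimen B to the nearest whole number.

Specimen A: adjusted count: 31228 − 16 + 17 = 31229 annual layers.
A: 24259.7 mm over 31229 years gives 24259.7 / 31229 ≈ 0.777 mm per year.
B spans 36330.9 / 0.777 = 46757.92 years ≈ 46758 annual layers.

46758 annual layers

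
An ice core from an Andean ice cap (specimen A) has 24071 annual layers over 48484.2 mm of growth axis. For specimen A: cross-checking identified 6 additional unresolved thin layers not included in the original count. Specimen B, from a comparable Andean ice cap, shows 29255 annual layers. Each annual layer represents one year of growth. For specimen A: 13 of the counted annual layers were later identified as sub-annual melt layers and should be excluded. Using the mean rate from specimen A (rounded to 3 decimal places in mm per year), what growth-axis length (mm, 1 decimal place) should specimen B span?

Specimen A: true annual layer count = 24071 − 13 + 6 = 24064.
A: 48484.2 mm over 24064 years gives 48484.2 / 24064 ≈ 2.015 mm per year.
For B, 2.015 mm/year × 29255 years = 58948.8 mm.

58948.8 mm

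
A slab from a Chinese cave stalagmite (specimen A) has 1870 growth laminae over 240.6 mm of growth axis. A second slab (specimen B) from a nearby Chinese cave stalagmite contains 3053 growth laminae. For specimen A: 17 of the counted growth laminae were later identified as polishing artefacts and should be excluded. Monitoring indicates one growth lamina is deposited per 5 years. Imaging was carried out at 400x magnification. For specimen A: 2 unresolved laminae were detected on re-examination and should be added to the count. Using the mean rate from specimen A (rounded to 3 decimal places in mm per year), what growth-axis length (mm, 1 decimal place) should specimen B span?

396.9 mm

Specimen A: correcting the raw count gives 1870 − 17 + 2 = 1855 true growth laminae.
Specimen A: at 5 years per growth lamina, 1855 × 5 = 9275 years.
A: 240.6 mm over 9275 years gives 240.6 / 9275 ≈ 0.026 mm/year.
Specimen B: at 5 years per growth lamina, 3053 × 5 = 15265 years. For B, 0.026 mm/year × 15265 years = 396.9 mm.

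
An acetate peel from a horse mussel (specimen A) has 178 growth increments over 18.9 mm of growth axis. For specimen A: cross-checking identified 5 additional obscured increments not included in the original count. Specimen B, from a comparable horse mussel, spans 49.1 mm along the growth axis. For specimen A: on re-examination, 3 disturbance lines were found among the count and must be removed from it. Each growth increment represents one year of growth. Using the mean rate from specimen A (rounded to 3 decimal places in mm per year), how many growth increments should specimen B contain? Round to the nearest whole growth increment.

468 growth increments

Specimen A: after corrections the count is 178 − 3 + 5 = 180 growth increments.
A: 18.9 mm over 180 years gives 18.9 / 180 ≈ 0.105 mm per year.
B spans 49.1 / 0.105 = 467.62 years ≈ 468 growth increments.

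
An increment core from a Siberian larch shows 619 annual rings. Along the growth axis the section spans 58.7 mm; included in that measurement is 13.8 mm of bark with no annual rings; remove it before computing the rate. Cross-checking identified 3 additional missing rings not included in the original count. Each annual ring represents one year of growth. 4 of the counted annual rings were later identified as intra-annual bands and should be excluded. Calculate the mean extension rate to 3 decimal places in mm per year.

Adjusted count: 619 − 4 + 3 = 618 annual rings.
Removing the 13.8 mm offcut leaves 58.7 − 13.8 = 44.9 mm.
44.9 mm over 618 years gives 44.9 / 618 ≈ 0.073 mm per year.

0.073 mm per year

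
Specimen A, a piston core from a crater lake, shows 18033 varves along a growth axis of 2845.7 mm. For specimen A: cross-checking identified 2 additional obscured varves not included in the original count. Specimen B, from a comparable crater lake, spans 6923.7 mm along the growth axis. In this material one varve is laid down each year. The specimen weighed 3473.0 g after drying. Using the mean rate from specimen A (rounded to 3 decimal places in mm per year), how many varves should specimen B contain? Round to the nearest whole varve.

Specimen A: correcting the raw count gives 18033 + 2 = 18035 true varves.
A: Mean rate = 2845.7 mm / 18035 years ≈ 0.158 mm per year.
For B, 6923.7 / 0.158 = 43820.89 years ≈ 43821 varves.

43821 varves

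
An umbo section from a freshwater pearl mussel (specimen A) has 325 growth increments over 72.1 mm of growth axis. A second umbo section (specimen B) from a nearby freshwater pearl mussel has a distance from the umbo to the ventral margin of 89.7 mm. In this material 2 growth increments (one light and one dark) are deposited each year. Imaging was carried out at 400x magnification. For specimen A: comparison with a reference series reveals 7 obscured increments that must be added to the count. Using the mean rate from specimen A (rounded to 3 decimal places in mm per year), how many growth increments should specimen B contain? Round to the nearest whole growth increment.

Specimen A: true growth increment count = 325 + 7 = 332.
Specimen A: 332 growth increments at 2 per year is 332 / 2 = 166 years.
A: Mean rate = 72.1 mm / 166 years ≈ 0.434 mm per year.
Specimen B: 89.7 mm / 0.434 mm per year = 206.68 years; at 2 growth increments per year that is 206.68 × 2 ≈ 413 growth increments.

413 growth increments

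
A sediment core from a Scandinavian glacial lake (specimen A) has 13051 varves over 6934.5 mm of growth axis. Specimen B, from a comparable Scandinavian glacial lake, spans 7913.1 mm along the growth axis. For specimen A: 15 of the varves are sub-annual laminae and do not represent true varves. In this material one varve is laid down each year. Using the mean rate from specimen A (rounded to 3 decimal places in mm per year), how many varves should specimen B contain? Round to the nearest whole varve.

14874 varves

Specimen A: true varve count = 13051 − 15 = 13036.
A: Extension rate ≈ 6934.5 / 13036 = 0.532 mm/year.
B spans 7913.1 / 0.532 = 14874.25 years ≈ 14874 varves.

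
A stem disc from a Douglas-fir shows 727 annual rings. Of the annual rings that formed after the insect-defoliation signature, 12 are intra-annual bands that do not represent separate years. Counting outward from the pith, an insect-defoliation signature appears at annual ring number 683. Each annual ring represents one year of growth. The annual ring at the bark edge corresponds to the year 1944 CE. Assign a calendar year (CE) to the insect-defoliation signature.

1912 CE

727 − 683 = 44 annual rings lie beyond the insect-defoliation signature toward the bark edge.
Excluding 12 false annual rings: 44 − 12 = 32.
Counting back 32 years from 1944 CE places the insect-defoliation signature in 1944 − 32 = 1912 CE.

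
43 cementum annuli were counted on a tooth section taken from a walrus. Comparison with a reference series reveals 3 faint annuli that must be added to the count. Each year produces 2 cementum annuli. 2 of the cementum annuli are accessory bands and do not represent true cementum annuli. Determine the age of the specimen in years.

22 years

Correcting the raw count gives 43 − 2 + 3 = 44 true cementum annuli.
44 cementum annuli at 2 per year is 44 / 2 = 22 years.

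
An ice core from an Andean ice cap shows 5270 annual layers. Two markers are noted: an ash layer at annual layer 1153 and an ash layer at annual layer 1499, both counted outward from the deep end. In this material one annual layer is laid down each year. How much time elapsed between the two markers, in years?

346 yr

The two markers are separated by 1499 − 1153 = 346 annual layers.
One annual layer per year makes the interval 346 years.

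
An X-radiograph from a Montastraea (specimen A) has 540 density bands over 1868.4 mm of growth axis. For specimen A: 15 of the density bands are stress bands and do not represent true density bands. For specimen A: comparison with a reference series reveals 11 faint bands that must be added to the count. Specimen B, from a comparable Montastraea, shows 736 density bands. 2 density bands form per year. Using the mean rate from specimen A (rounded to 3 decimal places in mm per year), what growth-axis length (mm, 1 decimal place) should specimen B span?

2565.7 mm

Specimen A: correcting the raw count gives 540 − 15 + 11 = 536 true density bands.
Specimen A: 536 density bands at 2 per year is 536 / 2 = 268 years.
A: Mean rate = 1868.4 mm / 268 years ≈ 6.972 mm/yr.
Specimen B: with 2 density bands per year, 736 / 2 = 368 years. B's length ≈ 6.972 × 368 = 2565.7 mm.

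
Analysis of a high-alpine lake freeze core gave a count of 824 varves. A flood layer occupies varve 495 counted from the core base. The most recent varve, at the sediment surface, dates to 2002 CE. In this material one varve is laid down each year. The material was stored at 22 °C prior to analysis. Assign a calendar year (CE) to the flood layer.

824 − 495 = 329 varves lie beyond the flood layer toward the sediment surface.
Counting back 329 years from 2002 CE places the flood layer in 2002 − 329 = 1673 CE.

1673 CE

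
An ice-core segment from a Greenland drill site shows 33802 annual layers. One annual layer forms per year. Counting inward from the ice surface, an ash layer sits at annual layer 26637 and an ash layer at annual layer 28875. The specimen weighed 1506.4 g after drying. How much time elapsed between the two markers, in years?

Separation: 28875 − 26637 = 2238 annual layers.
One annual layer per year makes the interval 2238 years.

2238 years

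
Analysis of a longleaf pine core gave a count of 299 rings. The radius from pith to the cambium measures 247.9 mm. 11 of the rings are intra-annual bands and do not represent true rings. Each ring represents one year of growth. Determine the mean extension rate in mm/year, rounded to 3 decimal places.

0.861 mm/year

Adjusted count: 299 − 11 = 288 rings.
Extension rate ≈ 247.9 / 288 = 0.861 mm/year.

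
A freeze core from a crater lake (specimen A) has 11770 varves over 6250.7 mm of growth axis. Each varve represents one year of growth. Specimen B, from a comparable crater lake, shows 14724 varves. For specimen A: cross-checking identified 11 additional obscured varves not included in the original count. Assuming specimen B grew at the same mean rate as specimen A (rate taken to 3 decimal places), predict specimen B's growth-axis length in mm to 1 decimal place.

7818.4 mm

Specimen A: after corrections the count is 11770 + 11 = 11781 varves.
A: 6250.7 mm over 11781 years gives 6250.7 / 11781 ≈ 0.531 mm per year.
Length of B = 0.531 × 14724 = 7818.4 mm.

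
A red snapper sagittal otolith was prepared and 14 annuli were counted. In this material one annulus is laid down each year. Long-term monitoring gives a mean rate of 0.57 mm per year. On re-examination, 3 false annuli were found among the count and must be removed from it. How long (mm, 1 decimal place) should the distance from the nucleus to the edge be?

6.3 mm

Adjusted count: 14 − 3 = 11 annuli.
Predicted length = 0.57 mm/year × 11 years = 6.3 mm.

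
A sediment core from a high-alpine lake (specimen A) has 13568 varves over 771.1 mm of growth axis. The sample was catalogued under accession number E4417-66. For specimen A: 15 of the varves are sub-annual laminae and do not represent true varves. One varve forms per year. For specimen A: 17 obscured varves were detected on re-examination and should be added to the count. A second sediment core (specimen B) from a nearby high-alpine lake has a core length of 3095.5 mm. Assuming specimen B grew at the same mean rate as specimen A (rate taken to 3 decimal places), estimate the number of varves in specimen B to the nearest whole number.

Specimen A: adjusted count: 13568 − 15 + 17 = 13570 varves.
A: Mean rate = 771.1 mm / 13570 years ≈ 0.057 mm/year.
Specimen B: 3095.5 mm / 0.057 mm per year = 54307.02 years ≈ 54307 varves.

54307 varves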